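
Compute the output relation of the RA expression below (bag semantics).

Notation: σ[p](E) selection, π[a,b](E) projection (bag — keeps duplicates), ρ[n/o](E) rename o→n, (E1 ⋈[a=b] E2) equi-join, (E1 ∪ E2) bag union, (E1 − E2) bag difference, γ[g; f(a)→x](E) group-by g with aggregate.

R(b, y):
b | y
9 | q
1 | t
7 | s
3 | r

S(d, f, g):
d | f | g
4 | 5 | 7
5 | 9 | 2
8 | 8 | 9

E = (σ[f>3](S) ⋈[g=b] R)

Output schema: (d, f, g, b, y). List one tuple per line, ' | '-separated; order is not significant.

Row counts bottom-up:
  S → 3
  σ[f>3](S) → 3
  R → 4
  (σ[f>3](S) ⋈[g=b] R) → 2

== RESULT ==
d | f | g | b | y
4 | 5 | 7 | 7 | s
8 | 8 | 9 | 9 | q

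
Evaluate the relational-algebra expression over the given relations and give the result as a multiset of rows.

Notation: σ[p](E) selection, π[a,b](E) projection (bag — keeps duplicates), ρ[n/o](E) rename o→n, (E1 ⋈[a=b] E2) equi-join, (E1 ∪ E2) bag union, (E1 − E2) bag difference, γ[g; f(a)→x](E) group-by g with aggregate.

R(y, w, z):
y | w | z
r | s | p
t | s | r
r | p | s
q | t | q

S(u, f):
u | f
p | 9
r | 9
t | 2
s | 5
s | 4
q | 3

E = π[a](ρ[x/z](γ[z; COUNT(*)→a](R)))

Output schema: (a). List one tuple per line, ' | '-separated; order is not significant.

Per-node cardinality:
  R → 4
  γ[z; COUNT(*)→a](R) → 4
  ρ[x/z](γ[z; COUNT(*)→a](R)) → 4
  π[a](ρ[x/z](γ[z; COUNT(*)→a](R))) → 4

== RESULT ==
a
1
1
1
1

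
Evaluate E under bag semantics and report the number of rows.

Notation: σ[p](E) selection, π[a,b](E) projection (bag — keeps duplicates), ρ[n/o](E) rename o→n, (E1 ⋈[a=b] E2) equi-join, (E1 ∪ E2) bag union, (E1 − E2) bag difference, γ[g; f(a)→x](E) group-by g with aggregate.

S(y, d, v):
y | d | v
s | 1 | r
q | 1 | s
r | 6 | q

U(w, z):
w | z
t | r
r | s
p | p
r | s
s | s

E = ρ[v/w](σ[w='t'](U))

Row counts bottom-up:
  U → 5
  σ[w='t'](U) → 1
  ρ[v/w](σ[w='t'](U)) → 1

|E| = 1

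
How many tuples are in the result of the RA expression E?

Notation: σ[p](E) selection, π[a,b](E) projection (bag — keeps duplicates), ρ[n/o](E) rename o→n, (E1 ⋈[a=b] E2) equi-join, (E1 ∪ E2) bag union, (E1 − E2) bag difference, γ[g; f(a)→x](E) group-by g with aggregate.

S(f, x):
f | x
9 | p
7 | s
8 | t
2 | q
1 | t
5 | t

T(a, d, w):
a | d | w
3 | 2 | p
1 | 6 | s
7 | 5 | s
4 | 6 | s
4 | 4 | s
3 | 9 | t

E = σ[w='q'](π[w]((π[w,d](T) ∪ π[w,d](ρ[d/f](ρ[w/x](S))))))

Subexpression sizes:
  T → 6
  π[w,d](T) → 6
  S → 6
  ρ[w/x](S) → 6
  ρ[d/f](ρ[w/x](S)) → 6
  π[w,d](ρ[d/f](ρ[w/x](S))) → 6
  (π[w,d](T) ∪ π[w,d](ρ[d/f](ρ[w/x](S)))) → 12
  π[w]((π[w,d](T) ∪ π[w,d](ρ[d/f](ρ[w/x](S))))) → 12
  σ[w='q'](π[w]((π[w,d](T) ∪ π[w,d](ρ[d/f](ρ[w/x](S)))))) → 1

|E| = 1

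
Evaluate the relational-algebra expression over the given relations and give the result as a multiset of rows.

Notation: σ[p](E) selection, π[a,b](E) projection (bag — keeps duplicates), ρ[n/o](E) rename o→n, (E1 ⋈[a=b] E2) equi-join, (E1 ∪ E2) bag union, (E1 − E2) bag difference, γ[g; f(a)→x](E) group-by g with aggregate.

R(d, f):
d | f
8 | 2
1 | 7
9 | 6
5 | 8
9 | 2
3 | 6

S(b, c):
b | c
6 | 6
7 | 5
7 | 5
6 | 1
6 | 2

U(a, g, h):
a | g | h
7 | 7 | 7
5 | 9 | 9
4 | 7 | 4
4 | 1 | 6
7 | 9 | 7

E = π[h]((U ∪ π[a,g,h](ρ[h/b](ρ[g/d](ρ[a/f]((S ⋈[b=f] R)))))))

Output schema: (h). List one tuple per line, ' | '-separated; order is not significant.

Stepwise |·|:
  U → 5
  S → 5
  R → 6
  (S ⋈[b=f] R) → 8
  ρ[a/f]((S ⋈[b=f] R)) → 8
  ρ[g/d](ρ[a/f]((S ⋈[b=f] R))) → 8
  ρ[h/b](ρ[g/d](ρ[a/f]((S ⋈[b=f] R)))) → 8
  π[a,g,h](ρ[h/b](ρ[g/d](ρ[a/f]((S ⋈[b=f] R))))) → 8
  (U ∪ π[a,g,h](ρ[h/b](ρ[g/d](ρ[a/f]((S ⋈[b=f] R)))))) → 13
  π[h]((U ∪ π[a,g,h](ρ[h/b](ρ[g/d](ρ[a/f]((S ⋈[b=f] R))))))) → 13

== RESULT ==
h
4
6
6
6
6
6
6
6
7
7
7
7
9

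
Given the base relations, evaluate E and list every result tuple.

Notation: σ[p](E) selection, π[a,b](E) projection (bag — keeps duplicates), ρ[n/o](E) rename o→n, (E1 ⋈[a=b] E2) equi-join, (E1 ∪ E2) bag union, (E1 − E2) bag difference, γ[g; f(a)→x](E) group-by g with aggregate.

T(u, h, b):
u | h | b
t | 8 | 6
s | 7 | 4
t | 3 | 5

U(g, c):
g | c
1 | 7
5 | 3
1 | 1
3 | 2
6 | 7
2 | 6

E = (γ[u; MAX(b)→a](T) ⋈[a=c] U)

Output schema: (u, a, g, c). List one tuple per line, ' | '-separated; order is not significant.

Per-node cardinality:
  T → 3
  γ[u; MAX(b)→a](T) → 2
  U → 6
  (γ[u; MAX(b)→a](T) ⋈[a=c] U) → 1

== RESULT ==
u | a | g | c
t | 6 | 2 | 6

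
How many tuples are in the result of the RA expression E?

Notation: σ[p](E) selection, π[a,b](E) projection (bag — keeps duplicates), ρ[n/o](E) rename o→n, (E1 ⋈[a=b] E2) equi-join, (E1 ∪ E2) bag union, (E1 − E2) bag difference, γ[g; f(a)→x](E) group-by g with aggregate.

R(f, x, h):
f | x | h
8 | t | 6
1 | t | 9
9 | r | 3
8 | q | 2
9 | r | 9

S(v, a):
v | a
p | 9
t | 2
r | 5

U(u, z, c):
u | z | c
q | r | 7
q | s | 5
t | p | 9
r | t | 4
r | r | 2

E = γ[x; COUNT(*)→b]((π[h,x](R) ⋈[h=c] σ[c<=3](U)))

Subexpression sizes:
  R → 5
  π[h,x](R) → 5
  U → 5
  σ[c<=3](U) → 1
  (π[h,x](R) ⋈[h=c] σ[c<=3](U)) → 1
  γ[x; COUNT(*)→b]((π[h,x](R) ⋈[h=c] σ[c<=3](U))) → 1

|E| = 1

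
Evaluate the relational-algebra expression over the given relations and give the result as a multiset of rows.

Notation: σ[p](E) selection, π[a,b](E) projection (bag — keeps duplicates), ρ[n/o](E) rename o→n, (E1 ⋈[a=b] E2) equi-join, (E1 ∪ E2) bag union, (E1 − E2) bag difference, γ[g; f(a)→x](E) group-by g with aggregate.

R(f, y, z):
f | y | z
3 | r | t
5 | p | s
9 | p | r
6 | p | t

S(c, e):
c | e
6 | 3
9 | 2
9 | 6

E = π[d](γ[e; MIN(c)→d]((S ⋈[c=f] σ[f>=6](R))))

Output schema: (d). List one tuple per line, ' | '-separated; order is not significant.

Subexpression sizes:
  S → 3
  R → 4
  σ[f>=6](R) → 2
  (S ⋈[c=f] σ[f>=6](R)) → 3
  γ[e; MIN(c)→d]((S ⋈[c=f] σ[f>=6](R))) → 3
  π[d](γ[e; MIN(c)→d]((S ⋈[c=f] σ[f>=6](R)))) → 3

== RESULT ==
d
6
9
9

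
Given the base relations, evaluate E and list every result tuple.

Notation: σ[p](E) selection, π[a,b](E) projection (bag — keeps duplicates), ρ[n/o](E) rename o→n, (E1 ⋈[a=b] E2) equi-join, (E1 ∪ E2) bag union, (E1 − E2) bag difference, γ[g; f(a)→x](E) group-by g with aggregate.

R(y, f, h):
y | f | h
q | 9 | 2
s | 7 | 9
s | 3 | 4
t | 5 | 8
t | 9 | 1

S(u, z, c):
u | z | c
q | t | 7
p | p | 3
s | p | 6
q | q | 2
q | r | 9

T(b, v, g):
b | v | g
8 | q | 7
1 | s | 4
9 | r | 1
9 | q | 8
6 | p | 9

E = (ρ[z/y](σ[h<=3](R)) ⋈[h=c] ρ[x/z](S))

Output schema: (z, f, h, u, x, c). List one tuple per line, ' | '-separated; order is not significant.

Row counts bottom-up:
  R → 5
  σ[h<=3](R) → 2
  ρ[z/y](σ[h<=3](R)) → 2
  S → 5
  ρ[x/z](S) → 5
  (ρ[z/y](σ[h<=3](R)) ⋈[h=c] ρ[x/z](S)) → 1

== RESULT ==
z | f | h | u | x | c
q | 9 | 2 | q | q | 2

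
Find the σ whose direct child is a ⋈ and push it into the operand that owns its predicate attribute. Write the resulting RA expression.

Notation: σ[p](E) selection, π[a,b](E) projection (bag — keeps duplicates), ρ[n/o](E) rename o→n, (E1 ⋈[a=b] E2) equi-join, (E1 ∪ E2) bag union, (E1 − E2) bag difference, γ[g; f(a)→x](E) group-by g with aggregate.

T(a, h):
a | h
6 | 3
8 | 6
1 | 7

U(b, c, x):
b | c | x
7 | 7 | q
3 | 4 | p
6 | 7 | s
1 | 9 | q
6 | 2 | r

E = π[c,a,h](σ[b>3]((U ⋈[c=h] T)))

σ filters on b, owned by the left side.
E' = π[c,a,h]((σ[b>3](U) ⋈[c=h] T))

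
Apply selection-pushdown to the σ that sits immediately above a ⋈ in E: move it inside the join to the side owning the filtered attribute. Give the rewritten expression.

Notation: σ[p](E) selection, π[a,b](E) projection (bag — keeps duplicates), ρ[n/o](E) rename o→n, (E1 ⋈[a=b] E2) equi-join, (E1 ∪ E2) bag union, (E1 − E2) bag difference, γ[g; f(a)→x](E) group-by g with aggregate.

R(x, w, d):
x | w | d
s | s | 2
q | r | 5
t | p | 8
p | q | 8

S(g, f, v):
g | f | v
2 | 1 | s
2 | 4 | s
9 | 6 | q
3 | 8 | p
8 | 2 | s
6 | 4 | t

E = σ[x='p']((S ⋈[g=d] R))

σ filters on x, owned by the right side.
E' = (S ⋈[g=d] σ[x='p'](R))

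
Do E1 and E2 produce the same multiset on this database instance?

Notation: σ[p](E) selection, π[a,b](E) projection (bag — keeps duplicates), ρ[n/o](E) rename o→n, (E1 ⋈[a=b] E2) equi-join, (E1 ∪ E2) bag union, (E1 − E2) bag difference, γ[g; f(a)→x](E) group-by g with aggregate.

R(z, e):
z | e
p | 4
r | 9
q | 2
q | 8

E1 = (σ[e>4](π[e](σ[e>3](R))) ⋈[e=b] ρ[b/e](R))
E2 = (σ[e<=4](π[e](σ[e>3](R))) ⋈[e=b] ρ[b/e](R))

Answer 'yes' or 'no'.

E1 subexpression sizes:
  R → 4
  σ[e>3](R) → 3
  π[e](σ[e>3](R)) → 3
  σ[e>4](π[e](σ[e>3](R))) → 2
  R → 4
  ρ[b/e](R) → 4
  (σ[e>4](π[e](σ[e>3](R))) ⋈[e=b] ρ[b/e](R)) → 2
E2 subexpression sizes:
  R → 4
  σ[e>3](R) → 3
  π[e](σ[e>3](R)) → 3
  σ[e<=4](π[e](σ[e>3](R))) → 1
  R → 4
  ρ[b/e](R) → 4
  (σ[e<=4](π[e](σ[e>3](R))) ⋈[e=b] ρ[b/e](R)) → 1

E1 result:
e | z | b
8 | q | 8
9 | r | 9
E2 result:
e | z | b
4 | p | 4
Witness: (8, 'q', 8) appears 1× in E1 but 0× in E2.

no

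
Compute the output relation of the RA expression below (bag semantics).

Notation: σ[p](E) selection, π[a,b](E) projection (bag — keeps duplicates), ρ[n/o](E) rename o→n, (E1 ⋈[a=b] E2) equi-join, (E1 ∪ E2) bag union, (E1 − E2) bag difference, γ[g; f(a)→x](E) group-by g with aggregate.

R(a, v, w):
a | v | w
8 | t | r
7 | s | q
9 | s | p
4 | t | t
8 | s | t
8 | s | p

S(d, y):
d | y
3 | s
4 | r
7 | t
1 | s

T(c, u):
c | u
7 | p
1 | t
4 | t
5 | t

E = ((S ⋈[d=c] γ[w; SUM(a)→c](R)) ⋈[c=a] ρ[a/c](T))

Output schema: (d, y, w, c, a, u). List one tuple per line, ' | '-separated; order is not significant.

Stepwise |·|:
  S → 4
  R → 6
  γ[w; SUM(a)→c](R) → 4
  (S ⋈[d=c] γ[w; SUM(a)→c](R)) → 1
  T → 4
  ρ[a/c](T) → 4
  ((S ⋈[d=c] γ[w; SUM(a)→c](R)) ⋈[c=a] ρ[a/c](T)) → 1

== RESULT ==
d | y | w | c | a | u
7 | t | q | 7 | 7 | p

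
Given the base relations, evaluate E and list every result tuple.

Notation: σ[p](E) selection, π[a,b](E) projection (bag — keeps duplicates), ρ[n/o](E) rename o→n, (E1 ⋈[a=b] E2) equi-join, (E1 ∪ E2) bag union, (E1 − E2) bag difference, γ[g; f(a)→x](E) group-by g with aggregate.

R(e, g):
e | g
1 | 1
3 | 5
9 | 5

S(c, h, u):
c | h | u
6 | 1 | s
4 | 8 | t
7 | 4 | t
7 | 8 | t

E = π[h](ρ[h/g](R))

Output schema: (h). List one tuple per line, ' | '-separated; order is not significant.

Stepwise |·|:
  R → 3
  ρ[h/g](R) → 3
  π[h](ρ[h/g](R)) → 3

== RESULT ==
h
1
5
5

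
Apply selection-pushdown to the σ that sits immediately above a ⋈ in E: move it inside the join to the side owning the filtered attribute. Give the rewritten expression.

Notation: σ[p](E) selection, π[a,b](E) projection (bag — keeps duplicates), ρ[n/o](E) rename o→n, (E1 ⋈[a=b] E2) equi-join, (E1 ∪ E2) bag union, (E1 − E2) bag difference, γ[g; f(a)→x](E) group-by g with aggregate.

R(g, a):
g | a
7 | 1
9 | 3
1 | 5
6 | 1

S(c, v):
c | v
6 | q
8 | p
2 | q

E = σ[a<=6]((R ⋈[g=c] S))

σ filters on a, owned by the left side.
E' = (σ[a<=6](R) ⋈[g=c] S)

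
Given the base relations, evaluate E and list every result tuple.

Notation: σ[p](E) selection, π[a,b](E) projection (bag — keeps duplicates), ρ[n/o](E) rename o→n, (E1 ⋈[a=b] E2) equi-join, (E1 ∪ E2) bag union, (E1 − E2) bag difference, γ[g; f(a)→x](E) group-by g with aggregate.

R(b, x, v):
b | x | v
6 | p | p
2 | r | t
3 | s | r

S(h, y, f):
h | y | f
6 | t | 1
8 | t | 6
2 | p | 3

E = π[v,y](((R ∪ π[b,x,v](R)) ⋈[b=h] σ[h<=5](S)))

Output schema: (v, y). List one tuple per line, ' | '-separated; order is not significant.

Stepwise |·|:
  R → 3
  R → 3
  π[b,x,v](R) → 3
  (R ∪ π[b,x,v](R)) → 6
  S → 3
  σ[h<=5](S) → 1
  ((R ∪ π[b,x,v](R)) ⋈[b=h] σ[h<=5](S)) → 2
  π[v,y](((R ∪ π[b,x,v](R)) ⋈[b=h] σ[h<=5](S))) → 2

== RESULT ==
v | y
t | p
t | p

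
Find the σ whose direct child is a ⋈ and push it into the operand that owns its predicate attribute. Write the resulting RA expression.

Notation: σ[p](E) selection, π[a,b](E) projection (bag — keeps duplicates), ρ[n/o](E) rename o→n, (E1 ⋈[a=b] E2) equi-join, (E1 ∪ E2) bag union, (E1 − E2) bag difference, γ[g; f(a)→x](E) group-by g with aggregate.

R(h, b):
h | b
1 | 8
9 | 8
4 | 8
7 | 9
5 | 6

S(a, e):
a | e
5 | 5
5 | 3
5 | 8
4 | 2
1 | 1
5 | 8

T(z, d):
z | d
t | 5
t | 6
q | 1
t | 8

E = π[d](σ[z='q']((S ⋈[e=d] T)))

σ filters on z, owned by the right side.
E' = π[d]((S ⋈[e=d] σ[z='q'](T)))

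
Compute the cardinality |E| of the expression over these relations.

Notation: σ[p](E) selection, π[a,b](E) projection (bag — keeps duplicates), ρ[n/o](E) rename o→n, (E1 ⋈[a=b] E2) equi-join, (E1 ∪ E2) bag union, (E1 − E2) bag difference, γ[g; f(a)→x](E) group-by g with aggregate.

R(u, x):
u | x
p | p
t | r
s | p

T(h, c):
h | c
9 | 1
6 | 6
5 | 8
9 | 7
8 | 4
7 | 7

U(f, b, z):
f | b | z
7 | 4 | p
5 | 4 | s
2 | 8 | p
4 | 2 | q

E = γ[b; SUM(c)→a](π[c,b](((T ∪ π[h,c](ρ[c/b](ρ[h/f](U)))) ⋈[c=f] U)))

Stepwise |·|:
  T → 6
  U → 4
  ρ[h/f](U) → 4
  ρ[c/b](ρ[h/f](U)) → 4
  π[h,c](ρ[c/b](ρ[h/f](U))) → 4
  (T ∪ π[h,c](ρ[c/b](ρ[h/f](U)))) → 10
  U → 4
  ((T ∪ π[h,c](ρ[c/b](ρ[h/f](U)))) ⋈[c=f] U) → 6
  π[c,b](((T ∪ π[h,c](ρ[c/b](ρ[h/f](U)))) ⋈[c=f] U)) → 6
  γ[b; SUM(c)→a](π[c,b](((T ∪ π[h,c](ρ[c/b](ρ[h/f](U)))) ⋈[c=f] U))) → 3

|E| = 3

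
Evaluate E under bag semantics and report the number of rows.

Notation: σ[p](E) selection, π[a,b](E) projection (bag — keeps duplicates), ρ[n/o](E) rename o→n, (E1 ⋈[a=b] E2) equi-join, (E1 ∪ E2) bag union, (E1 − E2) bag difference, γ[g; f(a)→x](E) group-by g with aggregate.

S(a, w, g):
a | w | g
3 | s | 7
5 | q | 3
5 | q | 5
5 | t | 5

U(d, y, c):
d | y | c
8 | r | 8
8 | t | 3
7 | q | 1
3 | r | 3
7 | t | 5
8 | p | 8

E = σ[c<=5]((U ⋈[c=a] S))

Row counts bottom-up:
  U → 6
  S → 4
  (U ⋈[c=a] S) → 5
  σ[c<=5]((U ⋈[c=a] S)) → 5

|E| = 5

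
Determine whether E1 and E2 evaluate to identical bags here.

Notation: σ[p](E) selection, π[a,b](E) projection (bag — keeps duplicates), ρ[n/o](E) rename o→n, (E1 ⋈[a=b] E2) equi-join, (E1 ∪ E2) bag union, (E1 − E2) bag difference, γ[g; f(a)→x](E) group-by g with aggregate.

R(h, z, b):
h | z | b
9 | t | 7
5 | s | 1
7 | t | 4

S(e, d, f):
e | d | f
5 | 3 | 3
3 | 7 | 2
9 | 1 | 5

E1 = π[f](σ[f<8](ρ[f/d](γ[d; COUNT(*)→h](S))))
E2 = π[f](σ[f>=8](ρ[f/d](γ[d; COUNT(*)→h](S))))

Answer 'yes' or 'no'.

E1 stepwise |·|:
  S → 3
  γ[d; COUNT(*)→h](S) → 3
  ρ[f/d](γ[d; COUNT(*)→h](S)) → 3
  σ[f<8](ρ[f/d](γ[d; COUNT(*)→h](S))) → 3
  π[f](σ[f<8](ρ[f/d](γ[d; COUNT(*)→h](S)))) → 3
E2 stepwise |·|:
  S → 3
  γ[d; COUNT(*)→h](S) → 3
  ρ[f/d](γ[d; COUNT(*)→h](S)) → 3
  σ[f>=8](ρ[f/d](γ[d; COUNT(*)→h](S))) → 0
  π[f](σ[f>=8](ρ[f/d](γ[d; COUNT(*)→h](S)))) → 0

E1 result:
f
1
3
7
E2 result:
f
(0 rows)
Witness: (1,) appears 1× in E1 but 0× in E2.

no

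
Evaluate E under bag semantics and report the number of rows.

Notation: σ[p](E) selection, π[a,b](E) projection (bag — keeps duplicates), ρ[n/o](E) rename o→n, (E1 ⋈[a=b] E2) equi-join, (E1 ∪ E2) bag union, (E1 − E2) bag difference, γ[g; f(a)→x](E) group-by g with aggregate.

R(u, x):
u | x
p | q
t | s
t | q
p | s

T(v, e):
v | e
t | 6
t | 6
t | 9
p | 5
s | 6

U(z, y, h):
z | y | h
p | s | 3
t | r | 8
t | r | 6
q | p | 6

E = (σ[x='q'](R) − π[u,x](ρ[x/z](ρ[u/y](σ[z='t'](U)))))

Per-node cardinality:
  R → 4
  σ[x='q'](R) → 2
  U → 4
  σ[z='t'](U) → 2
  ρ[u/y](σ[z='t'](U)) → 2
  ρ[x/z](ρ[u/y](σ[z='t'](U))) → 2
  π[u,x](ρ[x/z](ρ[u/y](σ[z='t'](U)))) → 2
  (σ[x='q'](R) − π[u,x](ρ[x/z](ρ[u/y](σ[z='t'](U))))) → 2

|E| = 2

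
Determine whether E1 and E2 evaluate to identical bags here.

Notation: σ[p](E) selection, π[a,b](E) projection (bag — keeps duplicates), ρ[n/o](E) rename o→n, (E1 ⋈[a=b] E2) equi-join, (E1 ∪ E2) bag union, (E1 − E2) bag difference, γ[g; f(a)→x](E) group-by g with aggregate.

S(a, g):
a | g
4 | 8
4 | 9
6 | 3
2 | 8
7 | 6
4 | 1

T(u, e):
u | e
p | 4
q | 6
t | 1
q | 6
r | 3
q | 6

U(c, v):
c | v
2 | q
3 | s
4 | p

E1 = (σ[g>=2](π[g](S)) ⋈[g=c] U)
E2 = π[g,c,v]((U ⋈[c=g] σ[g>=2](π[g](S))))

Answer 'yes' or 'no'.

E1 per-node cardinality:
  S → 6
  π[g](S) → 6
  σ[g>=2](π[g](S)) → 5
  U → 3
  (σ[g>=2](π[g](S)) ⋈[g=c] U) → 1
E2 per-node cardinality:
  U → 3
  S → 6
  π[g](S) → 6
  σ[g>=2](π[g](S)) → 5
  (U ⋈[c=g] σ[g>=2](π[g](S))) → 1
  π[g,c,v]((U ⋈[c=g] σ[g>=2](π[g](S)))) → 1

E1 and E2 produce the same multiset:
g | c | v
3 | 3 | s

yes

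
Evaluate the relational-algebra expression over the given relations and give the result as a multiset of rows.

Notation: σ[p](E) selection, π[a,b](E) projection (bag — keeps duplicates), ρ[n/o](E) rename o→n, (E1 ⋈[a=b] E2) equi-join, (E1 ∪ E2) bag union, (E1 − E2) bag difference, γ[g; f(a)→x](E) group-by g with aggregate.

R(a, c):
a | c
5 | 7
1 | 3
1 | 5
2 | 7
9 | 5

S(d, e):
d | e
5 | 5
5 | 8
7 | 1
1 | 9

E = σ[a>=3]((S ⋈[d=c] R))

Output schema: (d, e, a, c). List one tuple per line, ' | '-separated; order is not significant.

Subexpression sizes:
  S → 4
  R → 5
  (S ⋈[d=c] R) → 6
  σ[a>=3]((S ⋈[d=c] R)) → 3

== RESULT ==
d | e | a | c
5 | 5 | 9 | 5
5 | 8 | 9 | 5
7 | 1 | 5 | 7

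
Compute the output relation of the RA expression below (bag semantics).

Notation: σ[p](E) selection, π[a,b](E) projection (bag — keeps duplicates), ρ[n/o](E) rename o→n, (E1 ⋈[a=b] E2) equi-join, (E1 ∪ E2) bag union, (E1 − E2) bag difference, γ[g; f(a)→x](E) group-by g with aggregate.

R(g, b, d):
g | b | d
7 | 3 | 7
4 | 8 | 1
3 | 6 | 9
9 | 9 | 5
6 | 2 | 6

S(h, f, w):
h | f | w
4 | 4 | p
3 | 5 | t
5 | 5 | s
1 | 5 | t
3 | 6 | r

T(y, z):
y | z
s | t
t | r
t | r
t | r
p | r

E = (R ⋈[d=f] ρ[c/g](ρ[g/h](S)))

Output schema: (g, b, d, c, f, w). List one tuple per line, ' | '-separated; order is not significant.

Stepwise |·|:
  R → 5
  S → 5
  ρ[g/h](S) → 5
  ρ[c/g](ρ[g/h](S)) → 5
  (R ⋈[d=f] ρ[c/g](ρ[g/h](S))) → 4

== RESULT ==
g | b | d | c | f | w
6 | 2 | 6 | 3 | 6 | r
9 | 9 | 5 | 1 | 5 | t
9 | 9 | 5 | 3 | 5 | t
9 | 9 | 5 | 5 | 5 | s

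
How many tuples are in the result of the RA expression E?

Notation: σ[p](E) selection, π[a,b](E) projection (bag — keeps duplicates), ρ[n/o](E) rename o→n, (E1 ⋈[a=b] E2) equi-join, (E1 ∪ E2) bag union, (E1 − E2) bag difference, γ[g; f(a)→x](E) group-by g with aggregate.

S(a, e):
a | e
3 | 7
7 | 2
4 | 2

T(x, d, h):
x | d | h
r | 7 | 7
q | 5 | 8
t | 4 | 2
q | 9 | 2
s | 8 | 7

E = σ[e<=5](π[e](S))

Per-node cardinality:
  S → 3
  π[e](S) → 3
  σ[e<=5](π[e](S)) → 2

|E| = 2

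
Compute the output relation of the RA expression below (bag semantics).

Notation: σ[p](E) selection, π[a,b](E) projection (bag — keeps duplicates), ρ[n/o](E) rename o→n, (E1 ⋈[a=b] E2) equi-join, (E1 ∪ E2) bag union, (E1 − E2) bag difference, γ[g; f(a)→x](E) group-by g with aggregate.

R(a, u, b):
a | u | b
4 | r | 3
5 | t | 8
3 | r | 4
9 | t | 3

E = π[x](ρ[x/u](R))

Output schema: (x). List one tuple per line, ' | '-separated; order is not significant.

Row counts bottom-up:
  R → 4
  ρ[x/u](R) → 4
  π[x](ρ[x/u](R)) → 4

== RESULT ==
x
r
r
t
t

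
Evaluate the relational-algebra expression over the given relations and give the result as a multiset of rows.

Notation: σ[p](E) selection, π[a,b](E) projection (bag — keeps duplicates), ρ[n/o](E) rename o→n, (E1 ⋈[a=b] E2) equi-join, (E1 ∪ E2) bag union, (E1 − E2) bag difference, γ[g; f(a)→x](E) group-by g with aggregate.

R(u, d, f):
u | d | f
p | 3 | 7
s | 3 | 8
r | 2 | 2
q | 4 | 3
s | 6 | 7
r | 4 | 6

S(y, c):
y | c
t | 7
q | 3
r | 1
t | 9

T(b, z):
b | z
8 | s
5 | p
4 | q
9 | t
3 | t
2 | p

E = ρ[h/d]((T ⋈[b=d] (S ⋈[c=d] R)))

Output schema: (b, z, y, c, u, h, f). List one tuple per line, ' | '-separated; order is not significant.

Stepwise |·|:
  T → 6
  S → 4
  R → 6
  (S ⋈[c=d] R) → 2
  (T ⋈[b=d] (S ⋈[c=d] R)) → 2
  ρ[h/d]((T ⋈[b=d] (S ⋈[c=d] R))) → 2

== RESULT ==
b | z | y | c | u | h | f
3 | t | q | 3 | p | 3 | 7
3 | t | q | 3 | s | 3 | 8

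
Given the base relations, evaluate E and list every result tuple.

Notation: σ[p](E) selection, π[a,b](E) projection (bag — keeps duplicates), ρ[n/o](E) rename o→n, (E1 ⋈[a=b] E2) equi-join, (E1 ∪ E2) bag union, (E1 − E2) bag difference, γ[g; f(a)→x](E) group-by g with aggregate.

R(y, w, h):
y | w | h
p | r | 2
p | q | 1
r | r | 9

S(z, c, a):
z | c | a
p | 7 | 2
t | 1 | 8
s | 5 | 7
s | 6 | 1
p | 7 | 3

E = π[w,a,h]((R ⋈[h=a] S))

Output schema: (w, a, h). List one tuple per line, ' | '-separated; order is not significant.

Stepwise |·|:
  R → 3
  S → 5
  (R ⋈[h=a] S) → 2
  π[w,a,h]((R ⋈[h=a] S)) → 2

== RESULT ==
w | a | h
q | 1 | 1
r | 2 | 2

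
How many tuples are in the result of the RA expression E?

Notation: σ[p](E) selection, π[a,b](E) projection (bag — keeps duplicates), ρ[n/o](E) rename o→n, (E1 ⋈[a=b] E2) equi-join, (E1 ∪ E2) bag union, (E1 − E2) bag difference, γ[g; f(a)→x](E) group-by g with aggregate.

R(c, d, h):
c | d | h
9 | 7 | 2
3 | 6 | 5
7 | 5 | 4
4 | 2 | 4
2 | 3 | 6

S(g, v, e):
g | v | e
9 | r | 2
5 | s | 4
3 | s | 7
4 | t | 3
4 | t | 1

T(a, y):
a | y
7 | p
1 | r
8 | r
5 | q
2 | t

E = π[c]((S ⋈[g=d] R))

Row counts bottom-up:
  S → 5
  R → 5
  (S ⋈[g=d] R) → 2
  π[c]((S ⋈[g=d] R)) → 2

|E| = 2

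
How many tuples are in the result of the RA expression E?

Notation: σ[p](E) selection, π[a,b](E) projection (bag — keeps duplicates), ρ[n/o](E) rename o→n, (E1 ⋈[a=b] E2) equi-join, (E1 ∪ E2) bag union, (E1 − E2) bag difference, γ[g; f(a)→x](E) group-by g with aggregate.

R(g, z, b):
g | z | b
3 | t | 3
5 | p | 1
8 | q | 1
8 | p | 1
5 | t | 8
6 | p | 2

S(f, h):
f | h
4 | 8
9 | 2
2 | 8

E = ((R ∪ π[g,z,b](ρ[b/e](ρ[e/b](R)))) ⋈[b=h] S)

Subexpression sizes:
  R → 6
  R → 6
  ρ[e/b](R) → 6
  ρ[b/e](ρ[e/b](R)) → 6
  π[g,z,b](ρ[b/e](ρ[e/b](R))) → 6
  (R ∪ π[g,z,b](ρ[b/e](ρ[e/b](R)))) → 12
  S → 3
  ((R ∪ π[g,z,b](ρ[b/e](ρ[e/b](R)))) ⋈[b=h] S) → 6

|E| = 6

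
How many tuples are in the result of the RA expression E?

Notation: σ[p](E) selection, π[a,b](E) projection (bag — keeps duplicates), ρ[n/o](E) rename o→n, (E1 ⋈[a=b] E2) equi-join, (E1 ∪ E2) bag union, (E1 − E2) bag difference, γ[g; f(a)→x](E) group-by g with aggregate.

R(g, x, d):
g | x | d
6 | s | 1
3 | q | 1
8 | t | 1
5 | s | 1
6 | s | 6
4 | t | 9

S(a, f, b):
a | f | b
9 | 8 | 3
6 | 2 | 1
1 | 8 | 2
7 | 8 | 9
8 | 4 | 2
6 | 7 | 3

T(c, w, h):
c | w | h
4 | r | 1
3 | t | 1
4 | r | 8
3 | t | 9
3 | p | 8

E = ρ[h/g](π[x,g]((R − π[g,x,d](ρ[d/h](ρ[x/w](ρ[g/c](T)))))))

Row counts bottom-up:
  R → 6
  T → 5
  ρ[g/c](T) → 5
  ρ[x/w](ρ[g/c](T)) → 5
  ρ[d/h](ρ[x/w](ρ[g/c](T))) → 5
  π[g,x,d](ρ[d/h](ρ[x/w](ρ[g/c](T)))) → 5
  (R − π[g,x,d](ρ[d/h](ρ[x/w](ρ[g/c](T))))) → 6
  π[x,g]((R − π[g,x,d](ρ[d/h](ρ[x/w](ρ[g/c](T)))))) → 6
  ρ[h/g](π[x,g]((R − π[g,x,d](ρ[d/h](ρ[x/w](ρ[g/c](T))))))) → 6

|E| = 6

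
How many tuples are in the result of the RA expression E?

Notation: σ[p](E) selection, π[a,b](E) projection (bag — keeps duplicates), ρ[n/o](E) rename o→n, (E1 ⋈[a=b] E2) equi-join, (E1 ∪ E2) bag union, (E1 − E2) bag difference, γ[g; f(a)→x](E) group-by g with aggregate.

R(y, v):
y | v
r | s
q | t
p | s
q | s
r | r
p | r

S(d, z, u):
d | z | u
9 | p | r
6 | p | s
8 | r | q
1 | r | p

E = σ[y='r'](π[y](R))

Subexpression sizes:
  R → 6
  π[y](R) → 6
  σ[y='r'](π[y](R)) → 2

|E| = 2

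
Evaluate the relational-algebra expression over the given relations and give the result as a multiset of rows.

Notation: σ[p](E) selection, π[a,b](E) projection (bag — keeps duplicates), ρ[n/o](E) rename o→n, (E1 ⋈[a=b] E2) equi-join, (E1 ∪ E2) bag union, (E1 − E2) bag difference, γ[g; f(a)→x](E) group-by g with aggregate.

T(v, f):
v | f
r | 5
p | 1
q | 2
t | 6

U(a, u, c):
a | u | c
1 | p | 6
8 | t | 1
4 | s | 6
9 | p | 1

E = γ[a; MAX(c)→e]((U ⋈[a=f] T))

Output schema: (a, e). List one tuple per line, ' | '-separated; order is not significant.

Per-node cardinality:
  U → 4
  T → 4
  (U ⋈[a=f] T) → 1
  γ[a; MAX(c)→e]((U ⋈[a=f] T)) → 1

== RESULT ==
a | e
1 | 6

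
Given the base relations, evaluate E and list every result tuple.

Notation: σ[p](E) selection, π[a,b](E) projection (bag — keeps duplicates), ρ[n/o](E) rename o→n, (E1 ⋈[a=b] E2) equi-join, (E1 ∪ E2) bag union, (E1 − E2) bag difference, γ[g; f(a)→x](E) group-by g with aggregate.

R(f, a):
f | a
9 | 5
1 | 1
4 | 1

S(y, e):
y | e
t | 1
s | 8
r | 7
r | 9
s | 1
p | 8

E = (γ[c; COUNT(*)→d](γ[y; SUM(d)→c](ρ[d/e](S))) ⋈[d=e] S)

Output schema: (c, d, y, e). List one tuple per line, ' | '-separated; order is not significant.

Subexpression sizes:
  S → 6
  ρ[d/e](S) → 6
  γ[y; SUM(d)→c](ρ[d/e](S)) → 4
  γ[c; COUNT(*)→d](γ[y; SUM(d)→c](ρ[d/e](S))) → 4
  S → 6
  (γ[c; COUNT(*)→d](γ[y; SUM(d)→c](ρ[d/e](S))) ⋈[d=e] S) → 8

== RESULT ==
c | d | y | e
1 | 1 | s | 1
1 | 1 | t | 1
8 | 1 | s | 1
8 | 1 | t | 1
9 | 1 | s | 1
9 | 1 | t | 1
16 | 1 | s | 1
16 | 1 | t | 1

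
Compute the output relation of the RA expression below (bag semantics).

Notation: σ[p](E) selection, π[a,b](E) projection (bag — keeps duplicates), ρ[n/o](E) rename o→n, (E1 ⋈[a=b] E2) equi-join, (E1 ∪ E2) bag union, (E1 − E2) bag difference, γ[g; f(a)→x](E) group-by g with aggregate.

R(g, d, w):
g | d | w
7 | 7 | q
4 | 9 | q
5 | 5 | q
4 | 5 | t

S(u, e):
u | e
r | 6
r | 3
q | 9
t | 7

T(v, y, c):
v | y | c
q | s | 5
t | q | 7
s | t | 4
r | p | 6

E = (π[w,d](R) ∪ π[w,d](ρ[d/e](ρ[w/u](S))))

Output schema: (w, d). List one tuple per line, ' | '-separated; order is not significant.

Per-node cardinality:
  R → 4
  π[w,d](R) → 4
  S → 4
  ρ[w/u](S) → 4
  ρ[d/e](ρ[w/u](S)) → 4
  π[w,d](ρ[d/e](ρ[w/u](S))) → 4
  (π[w,d](R) ∪ π[w,d](ρ[d/e](ρ[w/u](S)))) → 8

== RESULT ==
w | d
q | 5
q | 7
q | 9
q | 9
r | 3
r | 6
t | 5
t | 7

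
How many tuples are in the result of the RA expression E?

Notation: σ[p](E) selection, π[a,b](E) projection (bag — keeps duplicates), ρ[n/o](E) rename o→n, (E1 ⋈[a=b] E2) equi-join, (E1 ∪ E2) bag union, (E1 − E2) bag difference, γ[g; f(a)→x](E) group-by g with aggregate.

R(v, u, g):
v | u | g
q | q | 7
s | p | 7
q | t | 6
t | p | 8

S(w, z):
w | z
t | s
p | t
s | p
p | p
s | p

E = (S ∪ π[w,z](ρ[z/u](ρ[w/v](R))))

Row counts bottom-up:
  S → 5
  R → 4
  ρ[w/v](R) → 4
  ρ[z/u](ρ[w/v](R)) → 4
  π[w,z](ρ[z/u](ρ[w/v](R))) → 4
  (S ∪ π[w,z](ρ[z/u](ρ[w/v](R)))) → 9

|E| = 9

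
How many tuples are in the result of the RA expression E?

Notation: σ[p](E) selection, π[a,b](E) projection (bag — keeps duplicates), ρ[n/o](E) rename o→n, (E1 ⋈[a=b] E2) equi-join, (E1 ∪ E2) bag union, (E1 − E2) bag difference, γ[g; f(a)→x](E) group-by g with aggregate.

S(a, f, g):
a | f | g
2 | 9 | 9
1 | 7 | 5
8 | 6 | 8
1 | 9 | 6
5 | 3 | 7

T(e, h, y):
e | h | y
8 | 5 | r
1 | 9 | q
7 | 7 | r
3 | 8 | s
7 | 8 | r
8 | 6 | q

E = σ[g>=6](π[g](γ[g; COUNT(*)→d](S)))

Stepwise |·|:
  S → 5
  γ[g; COUNT(*)→d](S) → 5
  π[g](γ[g; COUNT(*)→d](S)) → 5
  σ[g>=6](π[g](γ[g; COUNT(*)→d](S))) → 4

|E| = 4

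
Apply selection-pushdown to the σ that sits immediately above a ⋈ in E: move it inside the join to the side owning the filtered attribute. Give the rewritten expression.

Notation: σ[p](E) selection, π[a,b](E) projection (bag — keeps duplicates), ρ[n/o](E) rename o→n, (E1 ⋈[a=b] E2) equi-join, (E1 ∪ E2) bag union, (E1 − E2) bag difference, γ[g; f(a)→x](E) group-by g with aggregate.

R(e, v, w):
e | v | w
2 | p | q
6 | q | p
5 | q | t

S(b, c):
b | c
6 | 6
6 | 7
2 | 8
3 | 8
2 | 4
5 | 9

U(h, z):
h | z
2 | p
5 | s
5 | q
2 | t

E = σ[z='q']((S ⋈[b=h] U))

σ filters on z, owned by the right side.
E' = (S ⋈[b=h] σ[z='q'](U))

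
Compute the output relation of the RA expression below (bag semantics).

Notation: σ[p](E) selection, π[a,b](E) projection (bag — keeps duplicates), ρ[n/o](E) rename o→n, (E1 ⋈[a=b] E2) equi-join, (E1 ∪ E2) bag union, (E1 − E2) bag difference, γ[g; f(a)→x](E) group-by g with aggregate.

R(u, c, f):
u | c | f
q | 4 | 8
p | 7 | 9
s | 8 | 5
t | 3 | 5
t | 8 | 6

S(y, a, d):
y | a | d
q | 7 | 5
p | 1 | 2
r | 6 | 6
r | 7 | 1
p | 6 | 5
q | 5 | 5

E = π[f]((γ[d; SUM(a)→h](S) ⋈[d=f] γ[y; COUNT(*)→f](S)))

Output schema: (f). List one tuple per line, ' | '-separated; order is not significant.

Per-node cardinality:
  S → 6
  γ[d; SUM(a)→h](S) → 4
  S → 6
  γ[y; COUNT(*)→f](S) → 3
  (γ[d; SUM(a)→h](S) ⋈[d=f] γ[y; COUNT(*)→f](S)) → 3
  π[f]((γ[d; SUM(a)→h](S) ⋈[d=f] γ[y; COUNT(*)→f](S))) → 3

== RESULT ==
f
2
2
2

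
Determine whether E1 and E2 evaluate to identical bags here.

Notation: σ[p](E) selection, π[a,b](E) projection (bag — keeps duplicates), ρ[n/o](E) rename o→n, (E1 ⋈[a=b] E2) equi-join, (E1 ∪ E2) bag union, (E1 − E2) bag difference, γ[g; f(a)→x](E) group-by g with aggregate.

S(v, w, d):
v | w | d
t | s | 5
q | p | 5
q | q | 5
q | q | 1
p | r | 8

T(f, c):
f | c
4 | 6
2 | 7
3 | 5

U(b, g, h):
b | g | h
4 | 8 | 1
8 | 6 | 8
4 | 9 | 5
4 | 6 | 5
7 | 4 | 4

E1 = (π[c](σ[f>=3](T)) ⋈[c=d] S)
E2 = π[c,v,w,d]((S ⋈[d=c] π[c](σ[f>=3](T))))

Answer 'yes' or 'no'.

E1 stepwise |·|:
  T → 3
  σ[f>=3](T) → 2
  π[c](σ[f>=3](T)) → 2
  S → 5
  (π[c](σ[f>=3](T)) ⋈[c=d] S) → 3
E2 stepwise |·|:
  S → 5
  T → 3
  σ[f>=3](T) → 2
  π[c](σ[f>=3](T)) → 2
  (S ⋈[d=c] π[c](σ[f>=3](T))) → 3
  π[c,v,w,d]((S ⋈[d=c] π[c](σ[f>=3](T)))) → 3

E1 and E2 produce the same multiset:
c | v | w | d
5 | q | p | 5
5 | q | q | 5
5 | t | s | 5

yes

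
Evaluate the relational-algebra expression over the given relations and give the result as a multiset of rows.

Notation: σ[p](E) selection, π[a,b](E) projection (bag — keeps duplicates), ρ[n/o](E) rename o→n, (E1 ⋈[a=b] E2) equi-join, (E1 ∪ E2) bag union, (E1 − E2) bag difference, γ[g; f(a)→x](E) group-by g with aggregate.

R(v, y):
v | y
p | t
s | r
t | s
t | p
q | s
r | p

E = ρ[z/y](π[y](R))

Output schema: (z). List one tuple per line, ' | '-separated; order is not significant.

Per-node cardinality:
  R → 6
  π[y](R) → 6
  ρ[z/y](π[y](R)) → 6

== RESULT ==
z
p
p
r
s
s
t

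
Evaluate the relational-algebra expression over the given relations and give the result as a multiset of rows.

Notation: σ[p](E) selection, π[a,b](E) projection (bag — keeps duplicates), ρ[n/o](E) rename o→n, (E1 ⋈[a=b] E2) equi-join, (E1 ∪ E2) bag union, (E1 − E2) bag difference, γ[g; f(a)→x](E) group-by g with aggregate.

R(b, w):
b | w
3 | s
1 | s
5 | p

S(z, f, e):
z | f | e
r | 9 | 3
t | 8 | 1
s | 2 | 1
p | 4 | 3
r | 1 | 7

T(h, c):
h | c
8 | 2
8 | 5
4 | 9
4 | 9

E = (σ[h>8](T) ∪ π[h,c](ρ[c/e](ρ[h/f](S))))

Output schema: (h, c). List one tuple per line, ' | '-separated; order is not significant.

Per-node cardinality:
  T → 4
  σ[h>8](T) → 0
  S → 5
  ρ[h/f](S) → 5
  ρ[c/e](ρ[h/f](S)) → 5
  π[h,c](ρ[c/e](ρ[h/f](S))) → 5
  (σ[h>8](T) ∪ π[h,c](ρ[c/e](ρ[h/f](S)))) → 5

== RESULT ==
h | c
1 | 7
2 | 1
4 | 3
8 | 1
9 | 3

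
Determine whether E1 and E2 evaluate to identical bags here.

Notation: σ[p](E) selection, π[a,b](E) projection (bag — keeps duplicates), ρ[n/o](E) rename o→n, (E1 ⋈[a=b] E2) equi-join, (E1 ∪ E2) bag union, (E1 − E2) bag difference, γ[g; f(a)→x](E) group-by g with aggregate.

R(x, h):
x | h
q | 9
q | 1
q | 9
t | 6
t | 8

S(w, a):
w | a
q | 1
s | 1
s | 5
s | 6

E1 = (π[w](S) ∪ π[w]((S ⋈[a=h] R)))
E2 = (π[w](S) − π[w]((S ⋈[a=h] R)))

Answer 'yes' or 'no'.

E1 subexpression sizes:
  S → 4
  π[w](S) → 4
  S → 4
  R → 5
  (S ⋈[a=h] R) → 3
  π[w]((S ⋈[a=h] R)) → 3
  (π[w](S) ∪ π[w]((S ⋈[a=h] R))) → 7
E2 subexpression sizes:
  S → 4
  π[w](S) → 4
  S → 4
  R → 5
  (S ⋈[a=h] R) → 3
  π[w]((S ⋈[a=h] R)) → 3
  (π[w](S) − π[w]((S ⋈[a=h] R))) → 1

E1 result:
w
q
q
s
s
s
s
s
E2 result:
w
s
Witness: ('q',) appears 2× in E1 but 0× in E2.

no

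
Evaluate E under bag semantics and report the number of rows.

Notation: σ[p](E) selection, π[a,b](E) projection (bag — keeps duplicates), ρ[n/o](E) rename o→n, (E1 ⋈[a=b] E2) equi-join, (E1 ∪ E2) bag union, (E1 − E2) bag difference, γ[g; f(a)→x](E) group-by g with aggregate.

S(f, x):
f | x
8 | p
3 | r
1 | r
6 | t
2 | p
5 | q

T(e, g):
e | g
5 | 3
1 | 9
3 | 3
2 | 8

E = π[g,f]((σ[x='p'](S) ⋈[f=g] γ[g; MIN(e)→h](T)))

Stepwise |·|:
  S → 6
  σ[x='p'](S) → 2
  T → 4
  γ[g; MIN(e)→h](T) → 3
  (σ[x='p'](S) ⋈[f=g] γ[g; MIN(e)→h](T)) → 1
  π[g,f]((σ[x='p'](S) ⋈[f=g] γ[g; MIN(e)→h](T))) → 1

|E| = 1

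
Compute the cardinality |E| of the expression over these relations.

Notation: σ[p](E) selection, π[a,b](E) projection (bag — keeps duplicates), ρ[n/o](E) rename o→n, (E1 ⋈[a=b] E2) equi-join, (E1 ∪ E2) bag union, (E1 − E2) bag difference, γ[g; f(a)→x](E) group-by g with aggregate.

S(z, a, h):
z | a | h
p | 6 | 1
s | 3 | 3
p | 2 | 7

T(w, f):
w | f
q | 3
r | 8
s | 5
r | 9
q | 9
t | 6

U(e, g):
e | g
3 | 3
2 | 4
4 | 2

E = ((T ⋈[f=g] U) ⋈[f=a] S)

Subexpression sizes:
  T → 6
  U → 3
  (T ⋈[f=g] U) → 1
  S → 3
  ((T ⋈[f=g] U) ⋈[f=a] S) → 1

|E| = 1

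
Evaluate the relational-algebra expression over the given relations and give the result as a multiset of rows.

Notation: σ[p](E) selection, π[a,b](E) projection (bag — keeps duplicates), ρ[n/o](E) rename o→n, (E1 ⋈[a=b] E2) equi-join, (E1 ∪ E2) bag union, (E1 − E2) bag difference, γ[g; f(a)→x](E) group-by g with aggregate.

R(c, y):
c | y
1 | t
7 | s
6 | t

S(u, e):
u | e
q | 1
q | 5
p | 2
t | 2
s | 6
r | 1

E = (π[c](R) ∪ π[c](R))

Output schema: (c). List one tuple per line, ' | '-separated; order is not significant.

Per-node cardinality:
  R → 3
  π[c](R) → 3
  R → 3
  π[c](R) → 3
  (π[c](R) ∪ π[c](R)) → 6

== RESULT ==
c
1
1
6
6
7
7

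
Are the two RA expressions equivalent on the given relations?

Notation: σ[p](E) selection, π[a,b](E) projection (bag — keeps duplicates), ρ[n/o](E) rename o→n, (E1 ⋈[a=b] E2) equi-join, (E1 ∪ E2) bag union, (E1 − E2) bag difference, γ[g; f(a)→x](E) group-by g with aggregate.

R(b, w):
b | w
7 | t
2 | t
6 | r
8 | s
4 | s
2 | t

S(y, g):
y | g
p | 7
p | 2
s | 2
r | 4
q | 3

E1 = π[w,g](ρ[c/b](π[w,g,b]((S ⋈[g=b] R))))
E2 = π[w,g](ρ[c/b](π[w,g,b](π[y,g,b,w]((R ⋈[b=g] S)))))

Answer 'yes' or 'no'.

E1 row counts bottom-up:
  S → 5
  R → 6
  (S ⋈[g=b] R) → 6
  π[w,g,b]((S ⋈[g=b] R)) → 6
  ρ[c/b](π[w,g,b]((S ⋈[g=b] R))) → 6
  π[w,g](ρ[c/b](π[w,g,b]((S ⋈[g=b] R)))) → 6
E2 row counts bottom-up:
  R → 6
  S → 5
  (R ⋈[b=g] S) → 6
  π[y,g,b,w]((R ⋈[b=g] S)) → 6
  π[w,g,b](π[y,g,b,w]((R ⋈[b=g] S))) → 6
  ρ[c/b](π[w,g,b](π[y,g,b,w]((R ⋈[b=g] S)))) → 6
  π[w,g](ρ[c/b](π[w,g,b](π[y,g,b,w]((R ⋈[b=g] S))))) → 6

E1 and E2 produce the same multiset:
w | g
s | 4
t | 2
t | 2
t | 2
t | 2
t | 7

yes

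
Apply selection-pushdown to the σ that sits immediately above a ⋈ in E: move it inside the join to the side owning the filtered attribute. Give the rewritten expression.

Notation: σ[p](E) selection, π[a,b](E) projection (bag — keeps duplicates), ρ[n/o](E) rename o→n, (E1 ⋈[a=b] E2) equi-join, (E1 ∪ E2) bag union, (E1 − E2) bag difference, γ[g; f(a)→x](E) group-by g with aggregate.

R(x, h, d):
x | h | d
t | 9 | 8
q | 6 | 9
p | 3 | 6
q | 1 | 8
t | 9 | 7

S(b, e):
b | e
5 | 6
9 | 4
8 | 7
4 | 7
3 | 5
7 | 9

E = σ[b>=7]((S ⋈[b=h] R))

σ filters on b, owned by the left side.
E' = (σ[b>=7](S) ⋈[b=h] R)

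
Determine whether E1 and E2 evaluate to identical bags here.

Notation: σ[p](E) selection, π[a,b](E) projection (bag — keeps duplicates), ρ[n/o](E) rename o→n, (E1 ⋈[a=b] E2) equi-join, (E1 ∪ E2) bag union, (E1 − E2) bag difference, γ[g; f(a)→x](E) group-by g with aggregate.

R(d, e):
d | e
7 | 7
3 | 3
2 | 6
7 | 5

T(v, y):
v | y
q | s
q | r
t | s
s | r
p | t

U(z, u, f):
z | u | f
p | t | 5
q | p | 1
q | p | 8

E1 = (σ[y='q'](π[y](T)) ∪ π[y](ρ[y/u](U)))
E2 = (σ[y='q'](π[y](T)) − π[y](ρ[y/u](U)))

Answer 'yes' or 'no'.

E1 row counts bottom-up:
  T → 5
  π[y](T) → 5
  σ[y='q'](π[y](T)) → 0
  U → 3
  ρ[y/u](U) → 3
  π[y](ρ[y/u](U)) → 3
  (σ[y='q'](π[y](T)) ∪ π[y](ρ[y/u](U))) → 3
E2 row counts bottom-up:
  T → 5
  π[y](T) → 5
  σ[y='q'](π[y](T)) → 0
  U → 3
  ρ[y/u](U) → 3
  π[y](ρ[y/u](U)) → 3
  (σ[y='q'](π[y](T)) − π[y](ρ[y/u](U))) → 0

E1 result:
y
p
p
t
E2 result:
y
(0 rows)
Witness: ('p',) appears 2× in E1 but 0× in E2.

no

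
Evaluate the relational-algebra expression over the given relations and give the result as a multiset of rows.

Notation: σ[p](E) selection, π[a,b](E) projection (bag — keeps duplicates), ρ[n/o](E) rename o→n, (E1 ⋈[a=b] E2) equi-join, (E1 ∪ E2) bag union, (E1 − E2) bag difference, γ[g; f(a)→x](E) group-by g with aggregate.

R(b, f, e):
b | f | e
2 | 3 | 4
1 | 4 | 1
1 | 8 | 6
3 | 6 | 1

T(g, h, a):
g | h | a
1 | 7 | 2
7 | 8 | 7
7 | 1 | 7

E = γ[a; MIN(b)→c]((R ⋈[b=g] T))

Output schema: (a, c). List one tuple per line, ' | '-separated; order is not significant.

Row counts bottom-up:
  R → 4
  T → 3
  (R ⋈[b=g] T) → 2
  γ[a; MIN(b)→c]((R ⋈[b=g] T)) → 1

== RESULT ==
a | c
2 | 1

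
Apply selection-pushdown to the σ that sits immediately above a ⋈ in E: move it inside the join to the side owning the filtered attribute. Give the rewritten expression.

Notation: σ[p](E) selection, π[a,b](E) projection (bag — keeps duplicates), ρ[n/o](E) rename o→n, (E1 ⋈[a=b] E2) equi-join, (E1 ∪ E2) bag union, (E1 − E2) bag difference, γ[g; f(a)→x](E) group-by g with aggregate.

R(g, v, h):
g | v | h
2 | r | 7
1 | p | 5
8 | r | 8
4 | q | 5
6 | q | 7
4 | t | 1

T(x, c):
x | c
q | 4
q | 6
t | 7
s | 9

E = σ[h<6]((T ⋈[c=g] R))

σ filters on h, owned by the right side.
E' = (T ⋈[c=g] σ[h<6](R))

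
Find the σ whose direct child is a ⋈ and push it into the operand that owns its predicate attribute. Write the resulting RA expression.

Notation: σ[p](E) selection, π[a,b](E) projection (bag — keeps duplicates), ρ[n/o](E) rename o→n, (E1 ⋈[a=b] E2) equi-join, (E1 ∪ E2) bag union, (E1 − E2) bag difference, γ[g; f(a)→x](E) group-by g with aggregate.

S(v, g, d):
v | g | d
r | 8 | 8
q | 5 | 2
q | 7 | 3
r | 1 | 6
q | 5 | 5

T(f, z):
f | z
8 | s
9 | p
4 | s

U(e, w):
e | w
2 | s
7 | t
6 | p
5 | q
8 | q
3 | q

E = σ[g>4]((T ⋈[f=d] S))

σ filters on g, owned by the right side.
E' = (T ⋈[f=d] σ[g>4](S))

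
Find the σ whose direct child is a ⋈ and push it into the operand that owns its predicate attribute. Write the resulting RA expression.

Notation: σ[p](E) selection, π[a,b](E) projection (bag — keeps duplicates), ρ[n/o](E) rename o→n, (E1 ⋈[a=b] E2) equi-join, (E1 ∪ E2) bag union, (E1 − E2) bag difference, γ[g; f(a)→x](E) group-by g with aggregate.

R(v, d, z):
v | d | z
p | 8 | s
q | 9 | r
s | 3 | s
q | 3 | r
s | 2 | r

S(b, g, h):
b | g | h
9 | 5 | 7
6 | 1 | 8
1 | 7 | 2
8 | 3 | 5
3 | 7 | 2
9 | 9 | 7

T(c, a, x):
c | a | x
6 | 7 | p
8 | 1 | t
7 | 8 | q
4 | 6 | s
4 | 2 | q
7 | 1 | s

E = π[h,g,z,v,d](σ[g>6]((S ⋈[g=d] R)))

σ filters on g, owned by the left side.
E' = π[h,g,z,v,d]((σ[g>6](S) ⋈[g=d] R))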